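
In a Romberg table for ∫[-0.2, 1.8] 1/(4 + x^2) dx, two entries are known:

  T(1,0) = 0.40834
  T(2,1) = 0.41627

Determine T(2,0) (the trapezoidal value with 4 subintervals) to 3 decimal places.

From T(2,1) = (4·T(2,0) − T(1,0))/3, solve for T(2,0):
4·T(2,0) = 3·0.41627 + 0.40834 = 1.65715
T(2,0) = 0.41429

0.414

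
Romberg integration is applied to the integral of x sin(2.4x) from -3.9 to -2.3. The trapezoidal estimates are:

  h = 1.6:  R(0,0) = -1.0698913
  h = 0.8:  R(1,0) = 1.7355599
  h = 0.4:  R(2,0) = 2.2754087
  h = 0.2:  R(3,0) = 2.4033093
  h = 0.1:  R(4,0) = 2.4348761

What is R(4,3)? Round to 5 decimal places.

2.44536

Richardson extrapolation on the trapezoidal column (denominator 4−1=3):
R(2,1) = 2.2754087 + (2.2754087 − 1.7355599)/3 = 2.4553583
R(3,1) = (4·2.4033093 − 2.2754087) / 3 = 2.4459428
R(4,1) = 2.4348761 + (2.4348761 − 2.4033093)/3 = 2.4453984
R(3,2) = (16·2.4459428 − 2.4553583) / 15 = 2.4453151
R(4,2) = 2.4453984 + (2.4453984 − 2.4459428)/15 = 2.4453621
R(4,3) = (64·2.4453621 − 2.4453151) / 63 = 2.4453628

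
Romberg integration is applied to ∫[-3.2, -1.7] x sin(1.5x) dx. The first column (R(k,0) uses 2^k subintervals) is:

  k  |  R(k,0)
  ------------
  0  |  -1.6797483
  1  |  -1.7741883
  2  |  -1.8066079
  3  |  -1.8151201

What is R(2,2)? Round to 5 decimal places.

-1.81820

Richardson extrapolation on the trapezoidal column (denominator 4−1=3):
R(1,1) = -1.7741883 + (-1.7741883 − (-1.6797483))/3 = -1.8056683
R(2,1) = (4·(-1.8066079) − (-1.7741883)) / 3 = -1.8174144
R(2,2) = (16·(-1.8174144) − (-1.8056683)) / 15 = -1.8181975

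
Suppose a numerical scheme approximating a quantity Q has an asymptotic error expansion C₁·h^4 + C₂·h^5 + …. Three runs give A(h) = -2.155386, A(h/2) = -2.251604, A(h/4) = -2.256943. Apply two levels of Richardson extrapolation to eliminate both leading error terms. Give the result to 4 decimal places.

First eliminate the h^4 term (factor 2^4 = 16):
  B₁ = (16·(-2.251604) − (-2.155386))/15 = -2.258019
  B₂ = (16·(-2.256943) − (-2.251604))/15 = -2.257299
Then eliminate the h^5 term (factor 2^5 = 32):
  (32·(-2.257299) − (-2.258019))/31 = -2.257276

-2.2573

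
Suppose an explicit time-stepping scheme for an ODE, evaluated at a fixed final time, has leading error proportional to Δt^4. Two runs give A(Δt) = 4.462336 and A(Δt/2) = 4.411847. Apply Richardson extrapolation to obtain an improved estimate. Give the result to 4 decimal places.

4.4085

The leading error scales as Δt^4; refining by a factor of 2 reduces it by 2^4 = 16.
Extrapolated value = (16·A(Δt/2) − A(Δt)) / (16 − 1)
= (16·4.411847 − 4.462336) / 15
= 66.127216 / 15 = 4.408481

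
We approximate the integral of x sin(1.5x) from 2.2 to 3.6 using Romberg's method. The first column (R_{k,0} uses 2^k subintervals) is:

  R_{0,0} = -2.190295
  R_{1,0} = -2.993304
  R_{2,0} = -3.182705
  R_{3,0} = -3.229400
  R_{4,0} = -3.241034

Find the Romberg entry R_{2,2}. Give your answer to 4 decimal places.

-3.2448

Richardson extrapolation on the trapezoidal column (denominator 4−1=3):
R_{1,1} = -2.993304 + (-2.993304 − (-2.190295))/3 = -3.260974
R_{2,1} = -3.182705 + (-3.182705 − (-2.993304))/3 = -3.245839
R_{2,2} = -3.245839 + (-3.245839 − (-3.260974))/15 = -3.244830
(Column j=1 coincides with Simpson's rule on the same nodes.)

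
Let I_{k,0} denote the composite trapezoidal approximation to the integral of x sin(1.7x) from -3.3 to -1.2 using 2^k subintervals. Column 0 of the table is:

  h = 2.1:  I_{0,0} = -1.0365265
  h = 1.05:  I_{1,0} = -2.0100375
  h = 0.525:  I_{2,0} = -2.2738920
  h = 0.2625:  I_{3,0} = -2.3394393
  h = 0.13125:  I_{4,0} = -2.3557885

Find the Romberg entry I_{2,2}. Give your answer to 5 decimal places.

I_{1,1} = (4·(-2.0100375) − (-1.0365265)) / 3 = -2.3345412
I_{2,1} = -2.2738920 + (-2.2738920 − (-2.0100375))/3 = -2.3618435
I_{2,2} = (16·(-2.3618435) − (-2.3345412)) / 15 = -2.3636637

-2.36366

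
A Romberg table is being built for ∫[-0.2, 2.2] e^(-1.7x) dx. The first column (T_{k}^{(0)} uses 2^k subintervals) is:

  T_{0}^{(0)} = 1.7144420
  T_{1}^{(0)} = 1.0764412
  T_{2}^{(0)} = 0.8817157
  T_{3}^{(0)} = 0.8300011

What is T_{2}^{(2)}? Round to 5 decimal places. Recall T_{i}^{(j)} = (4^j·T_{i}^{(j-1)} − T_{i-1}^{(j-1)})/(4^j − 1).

0.81368

Richardson extrapolation on the trapezoidal column (denominator 4−1=3):
T_{1}^{(1)} = (4·1.0764412 − 1.7144420) / 3 = 0.8637743
T_{2}^{(1)} = (4·0.8817157 − 1.0764412) / 3 = 0.8168072
T_{2}^{(2)} = 0.8168072 + (0.8168072 − 0.8637743)/15 = 0.8136761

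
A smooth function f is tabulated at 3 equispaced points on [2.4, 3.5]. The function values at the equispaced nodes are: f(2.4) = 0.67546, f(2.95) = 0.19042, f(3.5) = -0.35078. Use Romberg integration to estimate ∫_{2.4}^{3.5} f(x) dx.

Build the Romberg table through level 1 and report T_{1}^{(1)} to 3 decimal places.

0.199

T_{0}^{(0)} (trapezoid, 1 panel, h=1.1000): 0.17857
T_{1}^{(0)} (trapezoid, 2 panels, h=0.5500): 0.19402
T_{1}^{(1)} = 0.19402 + (0.19402 − 0.17857)/3 = 0.19917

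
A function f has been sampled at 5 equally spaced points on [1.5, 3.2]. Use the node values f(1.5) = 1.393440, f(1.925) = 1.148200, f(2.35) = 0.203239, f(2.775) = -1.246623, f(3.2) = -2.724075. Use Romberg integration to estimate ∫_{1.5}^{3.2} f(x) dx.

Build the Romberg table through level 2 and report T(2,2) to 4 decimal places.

T(0,0) (trapezoid, 1 panel, h=1.7000): -1.131040
T(1,0) (trapezoid, 2 panels, h=0.8500): -0.392767
T(2,0) (trapezoid, 4 panels, h=0.4250): -0.238213
T(1,1) = -0.392767 + (-0.392767 − (-1.131040))/3 = -0.146676
T(2,1) = -0.238213 + (-0.238213 − (-0.392767))/3 = -0.186695
T(2,2) = -0.186695 + (-0.186695 − (-0.146676))/15 = -0.189363

-0.1894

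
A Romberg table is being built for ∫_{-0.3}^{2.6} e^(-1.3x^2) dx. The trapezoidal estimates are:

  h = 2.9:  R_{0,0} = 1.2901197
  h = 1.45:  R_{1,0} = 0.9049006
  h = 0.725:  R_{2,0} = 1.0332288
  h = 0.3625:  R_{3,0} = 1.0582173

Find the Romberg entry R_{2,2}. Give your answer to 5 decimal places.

1.09597

R_{1,1} = 0.9049006 + (0.9049006 − 1.2901197)/3 = 0.7764942
R_{2,1} = (4·1.0332288 − 0.9049006) / 3 = 1.0760049
R_{2,2} = 1.0760049 + (1.0760049 − 0.7764942)/15 = 1.0959723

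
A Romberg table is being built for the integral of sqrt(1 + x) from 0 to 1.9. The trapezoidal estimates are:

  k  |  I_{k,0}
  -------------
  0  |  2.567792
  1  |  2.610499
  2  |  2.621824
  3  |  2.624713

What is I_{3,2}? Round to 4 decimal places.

Richardson extrapolation on the trapezoidal column (denominator 4−1=3):
I_{2,1} = 2.621824 + (2.621824 − 2.610499)/3 = 2.625599
I_{3,1} = 2.624713 + (2.624713 − 2.621824)/3 = 2.625676
I_{3,2} = 2.625676 + (2.625676 − 2.625599)/15 = 2.625681

2.6257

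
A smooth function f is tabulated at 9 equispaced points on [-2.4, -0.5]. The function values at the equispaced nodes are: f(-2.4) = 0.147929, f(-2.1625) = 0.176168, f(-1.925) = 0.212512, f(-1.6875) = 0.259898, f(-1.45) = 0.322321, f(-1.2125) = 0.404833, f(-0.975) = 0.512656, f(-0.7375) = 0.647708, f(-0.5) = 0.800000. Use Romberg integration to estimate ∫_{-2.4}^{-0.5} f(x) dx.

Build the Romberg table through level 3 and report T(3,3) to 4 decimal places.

T(0,0) (trapezoid, 1 panel, h=1.9000): 0.900533
T(1,0) (trapezoid, 2 panels, h=0.9500): 0.756471
T(2,0) (trapezoid, 4 panels, h=0.4750): 0.722690
T(3,0) (trapezoid, 8 panels, h=0.2375): 0.714889
T(1,1) = 0.756471 + (0.756471 − 0.900533)/3 = 0.708450
T(2,1) = 0.722690 + (0.722690 − 0.756471)/3 = 0.711430
T(3,1) = 0.714889 + (0.714889 − 0.722690)/3 = 0.712289
T(2,2) = 0.711430 + (0.711430 − 0.708450)/15 = 0.711629
T(3,2) = 0.712289 + (0.712289 − 0.711430)/15 = 0.712346
T(3,3) = 0.712346 + (0.712346 − 0.711629)/63 = 0.712357

0.7124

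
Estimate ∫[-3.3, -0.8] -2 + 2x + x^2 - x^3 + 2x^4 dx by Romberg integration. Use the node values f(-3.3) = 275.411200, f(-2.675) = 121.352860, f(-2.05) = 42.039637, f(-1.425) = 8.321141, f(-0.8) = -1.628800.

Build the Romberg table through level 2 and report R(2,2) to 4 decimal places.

R(0,0) (trapezoid, 1 panel, h=2.5000): 342.228000
R(1,0) (trapezoid, 2 panels, h=1.2500): 223.663546
R(2,0) (trapezoid, 4 panels, h=0.6250): 192.878024
R(1,1) = 223.663546 + (223.663546 − 342.228000)/3 = 184.142061
R(2,1) = 192.878024 + (192.878024 − 223.663546)/3 = 182.616183
R(2,2) = 182.616183 + (182.616183 − 184.142061)/15 = 182.514458

182.5145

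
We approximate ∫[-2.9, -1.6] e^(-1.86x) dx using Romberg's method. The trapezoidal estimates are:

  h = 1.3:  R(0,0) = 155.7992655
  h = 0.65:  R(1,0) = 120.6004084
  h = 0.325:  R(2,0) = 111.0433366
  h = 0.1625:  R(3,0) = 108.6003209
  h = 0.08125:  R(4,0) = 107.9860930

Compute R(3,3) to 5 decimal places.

107.78106

R(1,1) = (4·120.6004084 − 155.7992655) / 3 = 108.8674560
R(2,1) = (4·111.0433366 − 120.6004084) / 3 = 107.8576460
R(3,1) = (4·108.6003209 − 111.0433366) / 3 = 107.7859823
R(2,2) = 107.8576460 + (107.8576460 − 108.8674560)/15 = 107.7903253
R(3,2) = 107.7859823 + (107.7859823 − 107.8576460)/15 = 107.7812047
R(3,3) = 107.7812047 + (107.7812047 − 107.7903253)/63 = 107.7810599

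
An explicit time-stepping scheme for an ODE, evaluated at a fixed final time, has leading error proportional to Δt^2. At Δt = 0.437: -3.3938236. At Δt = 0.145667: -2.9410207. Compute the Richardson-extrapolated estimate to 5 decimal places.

The leading error scales as Δt^2; refining by a factor of 3 reduces it by 3^2 = 9.
Extrapolated value = (9·A(Δt/3) − A(Δt)) / (9 − 1)
= (9·(-2.9410207) − (-3.3938236)) / 8
= -23.0753627 / 8 = -2.8844203

-2.88442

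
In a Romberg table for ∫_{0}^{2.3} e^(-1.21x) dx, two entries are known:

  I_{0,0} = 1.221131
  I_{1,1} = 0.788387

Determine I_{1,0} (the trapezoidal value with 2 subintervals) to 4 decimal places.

From I_{1,1} = (4·I_{1,0} − I_{0,0})/3, solve for I_{1,0}:
4·I_{1,0} = 3·0.788387 + 1.221131 = 3.586292
I_{1,0} = 0.896573

0.8966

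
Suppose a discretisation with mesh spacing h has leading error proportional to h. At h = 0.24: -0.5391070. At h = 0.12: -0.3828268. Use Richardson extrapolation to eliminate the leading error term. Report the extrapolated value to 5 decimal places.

The leading error scales as h; refining by a factor of 2 reduces it by 2^1 = 2.
Extrapolated value = (2·A(h/2) − A(h)) / (2 − 1)
= (2·(-0.3828268) − (-0.5391070)) / 1
= -0.2265466 / 1 = -0.2265466

-0.22655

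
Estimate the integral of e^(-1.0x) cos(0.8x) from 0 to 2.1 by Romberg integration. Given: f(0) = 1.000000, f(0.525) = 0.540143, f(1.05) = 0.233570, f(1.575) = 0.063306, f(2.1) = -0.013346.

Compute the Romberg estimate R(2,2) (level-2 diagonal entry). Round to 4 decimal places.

R(0,0) (trapezoid, 1 panel, h=2.1000): 1.035987
R(1,0) (trapezoid, 2 panels, h=1.0500): 0.763242
R(2,0) (trapezoid, 4 panels, h=0.5250): 0.698432
R(1,1) = 0.763242 + (0.763242 − 1.035987)/3 = 0.672327
R(2,1) = 0.698432 + (0.698432 − 0.763242)/3 = 0.676829
R(2,2) = 0.676829 + (0.676829 − 0.672327)/15 = 0.677129

0.6771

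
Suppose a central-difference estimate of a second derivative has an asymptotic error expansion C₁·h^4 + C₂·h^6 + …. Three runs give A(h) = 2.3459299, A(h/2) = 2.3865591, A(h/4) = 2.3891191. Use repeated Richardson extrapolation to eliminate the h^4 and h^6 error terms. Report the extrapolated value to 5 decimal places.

2.38929

First eliminate the h^4 term (factor 2^4 = 16):
  B₁ = (16·2.3865591 − 2.3459299)/15 = 2.3892677
  B₂ = (16·2.3891191 − 2.3865591)/15 = 2.3892898
Then eliminate the h^6 term (factor 2^6 = 64):
  (64·2.3892898 − 2.3892677)/63 = 2.3892902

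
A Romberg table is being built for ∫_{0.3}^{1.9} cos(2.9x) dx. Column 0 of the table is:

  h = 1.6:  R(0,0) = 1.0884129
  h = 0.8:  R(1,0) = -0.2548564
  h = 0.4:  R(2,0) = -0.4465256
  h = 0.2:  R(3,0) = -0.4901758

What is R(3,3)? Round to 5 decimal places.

Richardson extrapolation on the trapezoidal column (denominator 4−1=3):
R(1,1) = -0.2548564 + (-0.2548564 − 1.0884129)/3 = -0.7026128
R(2,1) = -0.4465256 + (-0.4465256 − (-0.2548564))/3 = -0.5104153
R(3,1) = (4·(-0.4901758) − (-0.4465256)) / 3 = -0.5047259
R(2,2) = -0.5104153 + (-0.5104153 − (-0.7026128))/15 = -0.4976021
R(3,2) = (16·(-0.5047259) − (-0.5104153)) / 15 = -0.5043466
R(3,3) = (64·(-0.5043466) − (-0.4976021)) / 63 = -0.5044537

-0.50445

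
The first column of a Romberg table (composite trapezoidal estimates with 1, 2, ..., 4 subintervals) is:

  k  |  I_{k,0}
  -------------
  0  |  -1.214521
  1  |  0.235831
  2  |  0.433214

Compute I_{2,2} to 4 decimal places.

I_{1,1} = 0.235831 + (0.235831 − (-1.214521))/3 = 0.719282
I_{2,1} = (4·0.433214 − 0.235831) / 3 = 0.499008
I_{2,2} = (16·0.499008 − 0.719282) / 15 = 0.484323

0.4843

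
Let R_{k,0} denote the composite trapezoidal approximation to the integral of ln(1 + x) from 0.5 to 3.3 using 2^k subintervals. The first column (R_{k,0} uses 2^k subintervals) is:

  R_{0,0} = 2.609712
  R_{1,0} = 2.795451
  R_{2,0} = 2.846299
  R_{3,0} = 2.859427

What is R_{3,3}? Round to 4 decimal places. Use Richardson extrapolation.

2.8638

Richardson extrapolation on the trapezoidal column (denominator 4−1=3):
R_{1,1} = (4·2.795451 − 2.609712) / 3 = 2.857364
R_{2,1} = (4·2.846299 − 2.795451) / 3 = 2.863248
R_{3,1} = (4·2.859427 − 2.846299) / 3 = 2.863803
R_{2,2} = (16·2.863248 − 2.857364) / 15 = 2.863640
R_{3,2} = (16·2.863803 − 2.863248) / 15 = 2.863840
R_{3,3} = (64·2.863840 − 2.863640) / 63 = 2.863843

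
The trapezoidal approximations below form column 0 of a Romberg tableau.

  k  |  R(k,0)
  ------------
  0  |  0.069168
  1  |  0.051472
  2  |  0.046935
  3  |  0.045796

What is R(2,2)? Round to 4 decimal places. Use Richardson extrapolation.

0.0454

R(1,1) = 0.051472 + (0.051472 − 0.069168)/3 = 0.045573
R(2,1) = (4·0.046935 − 0.051472) / 3 = 0.045423
R(2,2) = 0.045423 + (0.045423 − 0.045573)/15 = 0.045413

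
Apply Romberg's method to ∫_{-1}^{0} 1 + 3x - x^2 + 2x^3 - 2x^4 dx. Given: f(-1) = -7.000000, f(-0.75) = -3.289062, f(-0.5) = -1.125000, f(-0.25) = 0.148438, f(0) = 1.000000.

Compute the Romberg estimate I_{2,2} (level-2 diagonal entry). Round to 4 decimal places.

I_{0,0} (trapezoid, 1 panel, h=1.0000): -3.000000
I_{1,0} (trapezoid, 2 panels, h=0.5000): -2.062500
I_{2,0} (trapezoid, 4 panels, h=0.2500): -1.816406
I_{1,1} = -2.062500 + (-2.062500 − (-3.000000))/3 = -1.750000
I_{2,1} = -1.816406 + (-1.816406 − (-2.062500))/3 = -1.734375
I_{2,2} = -1.734375 + (-1.734375 − (-1.750000))/15 = -1.733333

-1.7333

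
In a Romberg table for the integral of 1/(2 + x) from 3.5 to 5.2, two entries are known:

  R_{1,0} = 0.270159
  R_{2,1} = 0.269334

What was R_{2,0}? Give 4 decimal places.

From R_{2,1} = (4·R_{2,0} − R_{1,0})/3, solve for R_{2,0}:
4·R_{2,0} = 3·0.269334 + 0.270159 = 1.078161
R_{2,0} = 0.269540

0.2695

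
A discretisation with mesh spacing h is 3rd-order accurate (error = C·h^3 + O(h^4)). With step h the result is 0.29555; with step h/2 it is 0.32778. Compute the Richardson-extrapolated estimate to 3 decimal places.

0.332

The leading error scales as h^3; refining by a factor of 2 reduces it by 2^3 = 8.
Extrapolated value = (8·A(h/2) − A(h)) / (8 − 1)
= (8·0.32778 − 0.29555) / 7
= 2.32669 / 7 = 0.33238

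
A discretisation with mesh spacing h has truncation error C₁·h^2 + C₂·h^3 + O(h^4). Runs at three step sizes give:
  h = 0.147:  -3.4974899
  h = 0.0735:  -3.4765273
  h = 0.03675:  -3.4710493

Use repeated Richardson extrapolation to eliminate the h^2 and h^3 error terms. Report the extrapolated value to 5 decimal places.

-3.46918

First eliminate the h^2 term (factor 2^2 = 4):
  B₁ = (4·(-3.4765273) − (-3.4974899))/3 = -3.4695398
  B₂ = (4·(-3.4710493) − (-3.4765273))/3 = -3.4692233
Then eliminate the h^3 term (factor 2^3 = 8):
  (8·(-3.4692233) − (-3.4695398))/7 = -3.4691781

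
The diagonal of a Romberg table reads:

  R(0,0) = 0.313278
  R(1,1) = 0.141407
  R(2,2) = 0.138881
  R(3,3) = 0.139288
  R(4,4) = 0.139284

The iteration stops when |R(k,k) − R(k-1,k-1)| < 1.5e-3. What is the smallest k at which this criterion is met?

k = 3

|R(1,1) − R(0,0)| = 0.171871 ≥ 1.5e-3
|R(2,2) − R(1,1)| = 0.002526 ≥ 1.5e-3
|R(3,3) − R(2,2)| = 0.000407 < 1.5e-3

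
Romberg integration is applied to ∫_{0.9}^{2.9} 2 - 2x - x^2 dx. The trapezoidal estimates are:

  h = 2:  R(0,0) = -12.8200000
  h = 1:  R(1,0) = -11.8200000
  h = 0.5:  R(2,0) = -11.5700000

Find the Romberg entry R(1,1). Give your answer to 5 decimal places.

Richardson extrapolation on the trapezoidal column (denominator 4−1=3):
R(1,1) = -11.8200000 + (-11.8200000 − (-12.8200000))/3 = -11.4866667

-11.48667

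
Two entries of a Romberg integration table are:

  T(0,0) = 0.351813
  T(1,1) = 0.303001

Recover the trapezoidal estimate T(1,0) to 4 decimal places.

0.3152

From T(1,1) = (4·T(1,0) − T(0,0))/3, solve for T(1,0):
4·T(1,0) = 3·0.303001 + 0.351813 = 1.260816
T(1,0) = 0.315204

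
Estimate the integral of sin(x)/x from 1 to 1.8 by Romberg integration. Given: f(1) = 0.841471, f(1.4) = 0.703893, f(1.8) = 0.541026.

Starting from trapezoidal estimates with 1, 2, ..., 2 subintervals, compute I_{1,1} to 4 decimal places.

I_{0,0} (trapezoid, 1 panel, h=0.8000): 0.552999
I_{1,0} (trapezoid, 2 panels, h=0.4000): 0.558057
I_{1,1} = 0.558057 + (0.558057 − 0.552999)/3 = 0.559743

0.5597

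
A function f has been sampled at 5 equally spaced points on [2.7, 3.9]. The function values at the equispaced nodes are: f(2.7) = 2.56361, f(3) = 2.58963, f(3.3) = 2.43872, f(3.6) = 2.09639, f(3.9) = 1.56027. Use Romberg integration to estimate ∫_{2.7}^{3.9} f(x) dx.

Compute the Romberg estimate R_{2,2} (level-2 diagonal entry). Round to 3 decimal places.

2.774

R_{0,0} (trapezoid, 1 panel, h=1.2000): 2.47433
R_{1,0} (trapezoid, 2 panels, h=0.6000): 2.70040
R_{2,0} (trapezoid, 4 panels, h=0.3000): 2.75600
R_{1,1} = 2.70040 + (2.70040 − 2.47433)/3 = 2.77576
R_{2,1} = 2.75600 + (2.75600 − 2.70040)/3 = 2.77453
R_{2,2} = 2.77453 + (2.77453 − 2.77576)/15 = 2.77445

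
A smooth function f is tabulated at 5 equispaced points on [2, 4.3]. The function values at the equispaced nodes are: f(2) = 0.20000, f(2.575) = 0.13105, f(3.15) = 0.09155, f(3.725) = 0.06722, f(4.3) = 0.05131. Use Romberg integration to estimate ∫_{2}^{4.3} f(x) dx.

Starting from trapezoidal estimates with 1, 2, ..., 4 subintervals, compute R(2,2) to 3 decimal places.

0.235

R(0,0) (trapezoid, 1 panel, h=2.3000): 0.28901
R(1,0) (trapezoid, 2 panels, h=1.1500): 0.24979
R(2,0) (trapezoid, 4 panels, h=0.5750): 0.23890
R(1,1) = 0.24979 + (0.24979 − 0.28901)/3 = 0.23672
R(2,1) = 0.23890 + (0.23890 − 0.24979)/3 = 0.23527
R(2,2) = 0.23527 + (0.23527 − 0.23672)/15 = 0.23517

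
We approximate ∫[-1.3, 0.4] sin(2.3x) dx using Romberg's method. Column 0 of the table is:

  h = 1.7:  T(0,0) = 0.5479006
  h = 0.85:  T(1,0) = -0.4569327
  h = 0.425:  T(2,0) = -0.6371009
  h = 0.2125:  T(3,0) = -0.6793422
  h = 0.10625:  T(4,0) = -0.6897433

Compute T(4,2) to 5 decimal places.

-0.69320

T(3,1) = (4·(-0.6793422) − (-0.6371009)) / 3 = -0.6934226
T(4,1) = (4·(-0.6897433) − (-0.6793422)) / 3 = -0.6932103
T(4,2) = -0.6932103 + (-0.6932103 − (-0.6934226))/15 = -0.6931961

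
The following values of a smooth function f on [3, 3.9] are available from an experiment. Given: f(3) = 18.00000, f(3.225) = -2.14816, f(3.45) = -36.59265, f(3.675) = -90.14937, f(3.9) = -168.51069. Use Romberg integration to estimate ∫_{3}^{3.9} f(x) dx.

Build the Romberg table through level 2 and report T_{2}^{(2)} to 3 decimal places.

T_{0}^{(0)} (trapezoid, 1 panel, h=0.9000): -67.72981
T_{1}^{(0)} (trapezoid, 2 panels, h=0.4500): -50.33160
T_{2}^{(0)} (trapezoid, 4 panels, h=0.2250): -45.93274
T_{1}^{(1)} = -50.33160 + (-50.33160 − (-67.72981))/3 = -44.53220
T_{2}^{(1)} = -45.93274 + (-45.93274 − (-50.33160))/3 = -44.46645
T_{2}^{(2)} = -44.46645 + (-44.46645 − (-44.53220))/15 = -44.46207

-44.462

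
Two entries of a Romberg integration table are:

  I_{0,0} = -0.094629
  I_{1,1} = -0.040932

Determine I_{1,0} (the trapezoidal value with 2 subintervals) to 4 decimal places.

-0.0544

From I_{1,1} = (4·I_{1,0} − I_{0,0})/3, solve for I_{1,0}:
4·I_{1,0} = 3·(-0.040932) + (-0.094629) = -0.217425
I_{1,0} = -0.054356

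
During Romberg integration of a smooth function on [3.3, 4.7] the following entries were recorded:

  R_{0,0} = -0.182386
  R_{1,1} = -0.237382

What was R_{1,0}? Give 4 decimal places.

-0.2236

From R_{1,1} = (4·R_{1,0} − R_{0,0})/3, solve for R_{1,0}:
4·R_{1,0} = 3·(-0.237382) + (-0.182386) = -0.894532
R_{1,0} = -0.223633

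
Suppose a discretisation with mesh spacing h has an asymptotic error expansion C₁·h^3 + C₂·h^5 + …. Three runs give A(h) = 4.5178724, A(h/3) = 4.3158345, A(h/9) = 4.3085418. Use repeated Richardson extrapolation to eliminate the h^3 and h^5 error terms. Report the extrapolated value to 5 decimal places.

4.30826

First eliminate the h^3 term (factor 3^3 = 27):
  B₁ = (27·4.3158345 − 4.5178724)/26 = 4.3080638
  B₂ = (27·4.3085418 − 4.3158345)/26 = 4.3082613
Then eliminate the h^5 term (factor 3^5 = 243):
  (243·4.3082613 − 4.3080638)/242 = 4.3082621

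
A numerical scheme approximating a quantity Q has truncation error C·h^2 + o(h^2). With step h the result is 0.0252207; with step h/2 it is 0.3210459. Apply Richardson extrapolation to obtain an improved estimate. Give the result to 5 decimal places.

0.41965

The leading error scales as h^2; refining by a factor of 2 reduces it by 2^2 = 4.
Extrapolated value = (4·A(h/2) − A(h)) / (4 − 1)
= (4·0.3210459 − 0.0252207) / 3
= 1.2589629 / 3 = 0.4196543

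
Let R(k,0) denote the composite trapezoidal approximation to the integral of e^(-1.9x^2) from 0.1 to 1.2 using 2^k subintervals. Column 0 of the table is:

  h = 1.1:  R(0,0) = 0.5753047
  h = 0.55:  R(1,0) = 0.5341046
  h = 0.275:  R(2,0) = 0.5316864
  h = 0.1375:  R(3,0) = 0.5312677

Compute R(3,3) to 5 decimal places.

R(1,1) = (4·0.5341046 − 0.5753047) / 3 = 0.5203712
R(2,1) = (4·0.5316864 − 0.5341046) / 3 = 0.5308803
R(3,1) = (4·0.5312677 − 0.5316864) / 3 = 0.5311281
R(2,2) = 0.5308803 + (0.5308803 − 0.5203712)/15 = 0.5315809
R(3,2) = (16·0.5311281 − 0.5308803) / 15 = 0.5311446
R(3,3) = (64·0.5311446 − 0.5315809) / 63 = 0.5311377

0.53114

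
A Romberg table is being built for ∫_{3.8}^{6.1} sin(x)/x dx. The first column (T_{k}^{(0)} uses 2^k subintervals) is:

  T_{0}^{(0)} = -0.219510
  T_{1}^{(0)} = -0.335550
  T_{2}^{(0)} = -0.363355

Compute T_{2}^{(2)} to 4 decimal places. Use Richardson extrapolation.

-0.3725

T_{1}^{(1)} = (4·(-0.335550) − (-0.219510)) / 3 = -0.374230
T_{2}^{(1)} = (4·(-0.363355) − (-0.335550)) / 3 = -0.372623
T_{2}^{(2)} = -0.372623 + (-0.372623 − (-0.374230))/15 = -0.372516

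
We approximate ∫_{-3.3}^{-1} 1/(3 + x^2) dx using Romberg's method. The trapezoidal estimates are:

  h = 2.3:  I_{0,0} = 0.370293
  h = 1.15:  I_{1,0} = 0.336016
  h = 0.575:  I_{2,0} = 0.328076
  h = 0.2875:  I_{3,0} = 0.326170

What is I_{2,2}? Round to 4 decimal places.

I_{1,1} = 0.336016 + (0.336016 − 0.370293)/3 = 0.324590
I_{2,1} = (4·0.328076 − 0.336016) / 3 = 0.325429
I_{2,2} = (16·0.325429 − 0.324590) / 15 = 0.325485

0.3255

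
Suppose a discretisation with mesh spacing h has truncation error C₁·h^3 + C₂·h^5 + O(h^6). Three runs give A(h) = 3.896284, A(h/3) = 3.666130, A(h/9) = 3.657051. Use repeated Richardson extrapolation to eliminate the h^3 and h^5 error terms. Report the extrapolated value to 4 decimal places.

First eliminate the h^3 term (factor 3^3 = 27):
  B₁ = (27·3.666130 − 3.896284)/26 = 3.657278
  B₂ = (27·3.657051 − 3.666130)/26 = 3.656702
Then eliminate the h^5 term (factor 3^5 = 243):
  (243·3.656702 − 3.657278)/242 = 3.656700

3.6567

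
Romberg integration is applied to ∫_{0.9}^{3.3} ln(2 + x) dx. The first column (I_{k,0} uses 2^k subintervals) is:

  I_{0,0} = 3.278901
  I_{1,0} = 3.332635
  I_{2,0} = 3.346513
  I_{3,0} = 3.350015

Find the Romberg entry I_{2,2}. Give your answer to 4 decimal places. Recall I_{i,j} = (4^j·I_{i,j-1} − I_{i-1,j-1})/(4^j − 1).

Richardson extrapolation on the trapezoidal column (denominator 4−1=3):
I_{1,1} = 3.332635 + (3.332635 − 3.278901)/3 = 3.350546
I_{2,1} = (4·3.346513 − 3.332635) / 3 = 3.351139
I_{2,2} = 3.351139 + (3.351139 − 3.350546)/15 = 3.351179

3.3512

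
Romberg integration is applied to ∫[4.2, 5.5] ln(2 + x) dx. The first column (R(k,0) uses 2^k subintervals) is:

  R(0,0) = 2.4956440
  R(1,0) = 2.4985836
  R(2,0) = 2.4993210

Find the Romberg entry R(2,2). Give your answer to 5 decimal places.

Richardson extrapolation on the trapezoidal column (denominator 4−1=3):
R(1,1) = 2.4985836 + (2.4985836 − 2.4956440)/3 = 2.4995635
R(2,1) = 2.4993210 + (2.4993210 − 2.4985836)/3 = 2.4995668
R(2,2) = 2.4995668 + (2.4995668 − 2.4995635)/15 = 2.4995670

2.49957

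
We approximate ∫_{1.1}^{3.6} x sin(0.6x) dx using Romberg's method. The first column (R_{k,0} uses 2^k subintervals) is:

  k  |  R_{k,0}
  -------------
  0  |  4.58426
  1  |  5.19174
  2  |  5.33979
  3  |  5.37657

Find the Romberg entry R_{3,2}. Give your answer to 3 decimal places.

Richardson extrapolation on the trapezoidal column (denominator 4−1=3):
R_{2,1} = (4·5.33979 − 5.19174) / 3 = 5.38914
R_{3,1} = (4·5.37657 − 5.33979) / 3 = 5.38883
R_{3,2} = (16·5.38883 − 5.38914) / 15 = 5.38881

5.389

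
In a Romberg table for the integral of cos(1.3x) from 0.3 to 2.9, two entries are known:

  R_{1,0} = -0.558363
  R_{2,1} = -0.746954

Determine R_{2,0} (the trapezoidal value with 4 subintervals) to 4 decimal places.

-0.6998

From R_{2,1} = (4·R_{2,0} − R_{1,0})/3, solve for R_{2,0}:
4·R_{2,0} = 3·(-0.746954) + (-0.558363) = -2.799225
R_{2,0} = -0.699806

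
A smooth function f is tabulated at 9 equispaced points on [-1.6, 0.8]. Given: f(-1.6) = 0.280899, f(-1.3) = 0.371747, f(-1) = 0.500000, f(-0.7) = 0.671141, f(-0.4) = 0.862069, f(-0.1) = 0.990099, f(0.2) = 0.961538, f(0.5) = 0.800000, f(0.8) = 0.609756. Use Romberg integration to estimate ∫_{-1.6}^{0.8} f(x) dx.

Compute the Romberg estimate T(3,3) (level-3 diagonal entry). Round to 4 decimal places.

T(0,0) (trapezoid, 1 panel, h=2.4000): 1.068786
T(1,0) (trapezoid, 2 panels, h=1.2000): 1.568876
T(2,0) (trapezoid, 4 panels, h=0.6000): 1.661361
T(3,0) (trapezoid, 8 panels, h=0.3000): 1.680576
T(1,1) = 1.568876 + (1.568876 − 1.068786)/3 = 1.735573
T(2,1) = 1.661361 + (1.661361 − 1.568876)/3 = 1.692189
T(3,1) = 1.680576 + (1.680576 − 1.661361)/3 = 1.686981
T(2,2) = 1.692189 + (1.692189 − 1.735573)/15 = 1.689297
T(3,2) = 1.686981 + (1.686981 − 1.692189)/15 = 1.686634
T(3,3) = 1.686634 + (1.686634 − 1.689297)/63 = 1.686592

1.6866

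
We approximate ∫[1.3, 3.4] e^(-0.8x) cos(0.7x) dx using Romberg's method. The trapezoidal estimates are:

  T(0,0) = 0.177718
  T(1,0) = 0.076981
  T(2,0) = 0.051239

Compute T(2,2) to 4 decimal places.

Richardson extrapolation on the trapezoidal column (denominator 4−1=3):
T(1,1) = 0.076981 + (0.076981 − 0.177718)/3 = 0.043402
T(2,1) = (4·0.051239 − 0.076981) / 3 = 0.042658
T(2,2) = 0.042658 + (0.042658 − 0.043402)/15 = 0.042608
(Column j=1 coincides with Simpson's rule on the same nodes.)

0.0426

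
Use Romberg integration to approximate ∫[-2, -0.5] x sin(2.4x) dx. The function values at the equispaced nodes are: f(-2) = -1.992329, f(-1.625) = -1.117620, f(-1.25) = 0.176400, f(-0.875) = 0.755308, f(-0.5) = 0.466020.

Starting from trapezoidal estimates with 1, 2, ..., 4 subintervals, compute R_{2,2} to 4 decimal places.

-0.3360

R_{0,0} (trapezoid, 1 panel, h=1.5000): -1.144732
R_{1,0} (trapezoid, 2 panels, h=0.7500): -0.440066
R_{2,0} (trapezoid, 4 panels, h=0.3750): -0.355900
R_{1,1} = -0.440066 + (-0.440066 − (-1.144732))/3 = -0.205177
R_{2,1} = -0.355900 + (-0.355900 − (-0.440066))/3 = -0.327845
R_{2,2} = -0.327845 + (-0.327845 − (-0.205177))/15 = -0.336023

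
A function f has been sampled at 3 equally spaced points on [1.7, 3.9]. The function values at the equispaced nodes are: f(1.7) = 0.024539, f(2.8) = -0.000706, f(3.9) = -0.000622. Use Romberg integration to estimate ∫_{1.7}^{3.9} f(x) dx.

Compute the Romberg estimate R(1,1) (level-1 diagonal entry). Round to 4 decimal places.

0.0077

R(0,0) (trapezoid, 1 panel, h=2.2000): 0.026309
R(1,0) (trapezoid, 2 panels, h=1.1000): 0.012378
R(1,1) = 0.012378 + (0.012378 − 0.026309)/3 = 0.007734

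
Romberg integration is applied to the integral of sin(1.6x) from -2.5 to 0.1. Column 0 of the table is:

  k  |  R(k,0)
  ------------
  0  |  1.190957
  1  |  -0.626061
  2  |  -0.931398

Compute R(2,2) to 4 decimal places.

-1.0199

R(1,1) = (4·(-0.626061) − 1.190957) / 3 = -1.231734
R(2,1) = -0.931398 + (-0.931398 − (-0.626061))/3 = -1.033177
R(2,2) = -1.033177 + (-1.033177 − (-1.231734))/15 = -1.019940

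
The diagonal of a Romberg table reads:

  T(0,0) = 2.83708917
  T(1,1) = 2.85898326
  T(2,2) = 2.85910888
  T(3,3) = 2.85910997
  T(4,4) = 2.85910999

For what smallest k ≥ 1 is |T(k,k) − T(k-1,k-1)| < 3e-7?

k = 4

|T(1,1) − T(0,0)| = 0.02189409 ≥ 3e-7
|T(2,2) − T(1,1)| = 0.00012562 ≥ 3e-7
|T(3,3) − T(2,2)| = 0.00000109 ≥ 3e-7
|T(4,4) − T(3,3)| = 0.00000002 < 3e-7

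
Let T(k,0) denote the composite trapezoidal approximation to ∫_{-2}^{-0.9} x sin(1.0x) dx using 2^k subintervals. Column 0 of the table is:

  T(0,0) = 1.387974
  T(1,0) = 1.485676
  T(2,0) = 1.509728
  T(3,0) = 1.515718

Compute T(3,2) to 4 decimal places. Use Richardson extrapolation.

Richardson extrapolation on the trapezoidal column (denominator 4−1=3):
T(2,1) = (4·1.509728 − 1.485676) / 3 = 1.517745
T(3,1) = (4·1.515718 − 1.509728) / 3 = 1.517715
T(3,2) = (16·1.517715 − 1.517745) / 15 = 1.517713

1.5177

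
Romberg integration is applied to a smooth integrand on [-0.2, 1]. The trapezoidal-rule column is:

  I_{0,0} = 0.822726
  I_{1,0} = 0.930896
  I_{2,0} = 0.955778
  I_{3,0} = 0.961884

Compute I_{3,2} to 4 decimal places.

Richardson extrapolation on the trapezoidal column (denominator 4−1=3):
I_{2,1} = 0.955778 + (0.955778 − 0.930896)/3 = 0.964072
I_{3,1} = (4·0.961884 − 0.955778) / 3 = 0.963919
I_{3,2} = (16·0.963919 − 0.964072) / 15 = 0.963909
(Column j=1 coincides with Simpson's rule on the same nodes.)

0.9639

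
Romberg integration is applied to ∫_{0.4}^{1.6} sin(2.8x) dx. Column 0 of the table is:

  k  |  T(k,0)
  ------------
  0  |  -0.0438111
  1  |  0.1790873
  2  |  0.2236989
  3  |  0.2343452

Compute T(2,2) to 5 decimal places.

T(1,1) = 0.1790873 + (0.1790873 − (-0.0438111))/3 = 0.2533868
T(2,1) = 0.2236989 + (0.2236989 − 0.1790873)/3 = 0.2385694
T(2,2) = 0.2385694 + (0.2385694 − 0.2533868)/15 = 0.2375816

0.23758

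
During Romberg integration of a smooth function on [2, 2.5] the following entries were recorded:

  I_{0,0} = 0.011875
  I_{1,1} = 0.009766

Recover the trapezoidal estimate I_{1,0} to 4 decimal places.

From I_{1,1} = (4·I_{1,0} − I_{0,0})/3, solve for I_{1,0}:
4·I_{1,0} = 3·0.009766 + 0.011875 = 0.041173
I_{1,0} = 0.010293

0.0103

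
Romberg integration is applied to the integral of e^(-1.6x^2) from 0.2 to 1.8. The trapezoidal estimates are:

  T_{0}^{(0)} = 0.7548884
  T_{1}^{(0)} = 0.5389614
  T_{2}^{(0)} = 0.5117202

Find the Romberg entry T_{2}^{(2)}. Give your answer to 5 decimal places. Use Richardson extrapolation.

0.50502

T_{1}^{(1)} = (4·0.5389614 − 0.7548884) / 3 = 0.4669857
T_{2}^{(1)} = (4·0.5117202 − 0.5389614) / 3 = 0.5026398
T_{2}^{(2)} = (16·0.5026398 − 0.4669857) / 15 = 0.5050167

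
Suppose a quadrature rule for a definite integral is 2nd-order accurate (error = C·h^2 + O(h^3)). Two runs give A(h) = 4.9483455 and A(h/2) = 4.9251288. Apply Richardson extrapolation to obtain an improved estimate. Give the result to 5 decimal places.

The leading error scales as h^2; refining by a factor of 2 reduces it by 2^2 = 4.
Extrapolated value = (4·A(h/2) − A(h)) / (4 − 1)
= (4·4.9251288 − 4.9483455) / 3
= 14.7521697 / 3 = 4.9173899

4.91739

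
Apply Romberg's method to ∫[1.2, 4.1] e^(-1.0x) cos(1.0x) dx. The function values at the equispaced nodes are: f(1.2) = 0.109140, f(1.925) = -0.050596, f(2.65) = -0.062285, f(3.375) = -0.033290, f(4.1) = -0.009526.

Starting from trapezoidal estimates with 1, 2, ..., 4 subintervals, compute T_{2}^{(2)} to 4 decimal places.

-0.0881

T_{0}^{(0)} (trapezoid, 1 panel, h=2.9000): 0.144440
T_{1}^{(0)} (trapezoid, 2 panels, h=1.4500): -0.018093
T_{2}^{(0)} (trapezoid, 4 panels, h=0.7250): -0.069864
T_{1}^{(1)} = -0.018093 + (-0.018093 − 0.144440)/3 = -0.072271
T_{2}^{(1)} = -0.069864 + (-0.069864 − (-0.018093))/3 = -0.087121
T_{2}^{(2)} = -0.087121 + (-0.087121 − (-0.072271))/15 = -0.088111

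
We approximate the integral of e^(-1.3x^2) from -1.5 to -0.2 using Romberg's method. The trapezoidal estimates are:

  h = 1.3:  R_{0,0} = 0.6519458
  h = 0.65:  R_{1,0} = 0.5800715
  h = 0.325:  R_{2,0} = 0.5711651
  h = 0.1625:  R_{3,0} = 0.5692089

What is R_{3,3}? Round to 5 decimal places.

0.56857

R_{1,1} = (4·0.5800715 − 0.6519458) / 3 = 0.5561134
R_{2,1} = (4·0.5711651 − 0.5800715) / 3 = 0.5681963
R_{3,1} = 0.5692089 + (0.5692089 − 0.5711651)/3 = 0.5685568
R_{2,2} = (16·0.5681963 − 0.5561134) / 15 = 0.5690018
R_{3,2} = 0.5685568 + (0.5685568 − 0.5681963)/15 = 0.5685808
R_{3,3} = 0.5685808 + (0.5685808 − 0.5690018)/63 = 0.5685741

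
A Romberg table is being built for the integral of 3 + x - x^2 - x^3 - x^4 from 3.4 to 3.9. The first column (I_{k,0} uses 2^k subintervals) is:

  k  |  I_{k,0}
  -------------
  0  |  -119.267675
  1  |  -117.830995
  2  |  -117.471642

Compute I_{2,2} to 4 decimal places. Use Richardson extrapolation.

-117.3518

Richardson extrapolation on the trapezoidal column (denominator 4−1=3):
I_{1,1} = (4·(-117.830995) − (-119.267675)) / 3 = -117.352102
I_{2,1} = (4·(-117.471642) − (-117.830995)) / 3 = -117.351858
I_{2,2} = (16·(-117.351858) − (-117.352102)) / 15 = -117.351842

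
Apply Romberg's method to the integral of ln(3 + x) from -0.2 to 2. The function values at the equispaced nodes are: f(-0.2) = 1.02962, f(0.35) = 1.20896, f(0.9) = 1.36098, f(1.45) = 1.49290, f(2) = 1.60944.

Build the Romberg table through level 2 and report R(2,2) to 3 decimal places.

2.964

R(0,0) (trapezoid, 1 panel, h=2.2000): 2.90297
R(1,0) (trapezoid, 2 panels, h=1.1000): 2.94856
R(2,0) (trapezoid, 4 panels, h=0.5500): 2.96030
R(1,1) = 2.94856 + (2.94856 − 2.90297)/3 = 2.96376
R(2,1) = 2.96030 + (2.96030 − 2.94856)/3 = 2.96421
R(2,2) = 2.96421 + (2.96421 − 2.96376)/15 = 2.96424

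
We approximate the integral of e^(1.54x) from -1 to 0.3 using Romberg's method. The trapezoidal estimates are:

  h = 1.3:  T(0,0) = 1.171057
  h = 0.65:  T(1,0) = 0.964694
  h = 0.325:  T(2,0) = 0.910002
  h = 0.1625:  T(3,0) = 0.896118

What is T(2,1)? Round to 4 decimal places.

0.8918

Richardson extrapolation on the trapezoidal column (denominator 4−1=3):
T(2,1) = 0.910002 + (0.910002 − 0.964694)/3 = 0.891771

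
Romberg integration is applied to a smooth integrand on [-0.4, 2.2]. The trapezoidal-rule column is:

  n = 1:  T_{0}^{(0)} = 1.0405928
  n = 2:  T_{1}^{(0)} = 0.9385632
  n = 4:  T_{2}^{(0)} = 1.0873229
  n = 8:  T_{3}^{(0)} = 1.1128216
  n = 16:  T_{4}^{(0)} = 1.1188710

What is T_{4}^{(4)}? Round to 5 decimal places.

1.12087

T_{1}^{(1)} = 0.9385632 + (0.9385632 − 1.0405928)/3 = 0.9045533
T_{2}^{(1)} = 1.0873229 + (1.0873229 − 0.9385632)/3 = 1.1369095
T_{3}^{(1)} = 1.1128216 + (1.1128216 − 1.0873229)/3 = 1.1213212
T_{4}^{(1)} = 1.1188710 + (1.1188710 − 1.1128216)/3 = 1.1208875
T_{2}^{(2)} = 1.1369095 + (1.1369095 − 0.9045533)/15 = 1.1523999
T_{3}^{(2)} = 1.1213212 + (1.1213212 − 1.1369095)/15 = 1.1202820
T_{4}^{(2)} = 1.1208875 + (1.1208875 − 1.1213212)/15 = 1.1208586
T_{3}^{(3)} = (64·1.1202820 − 1.1523999) / 63 = 1.1197722
T_{4}^{(3)} = (64·1.1208586 − 1.1202820) / 63 = 1.1208678
T_{4}^{(4)} = (256·1.1208678 − 1.1197722) / 255 = 1.1208721
(Column j=1 coincides with Simpson's rule on the same nodes.)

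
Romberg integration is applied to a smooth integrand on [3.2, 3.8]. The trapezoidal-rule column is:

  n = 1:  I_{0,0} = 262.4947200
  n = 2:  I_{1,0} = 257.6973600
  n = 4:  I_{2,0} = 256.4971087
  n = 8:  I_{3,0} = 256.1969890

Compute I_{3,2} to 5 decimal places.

Richardson extrapolation on the trapezoidal column (denominator 4−1=3):
I_{2,1} = 256.4971087 + (256.4971087 − 257.6973600)/3 = 256.0970249
I_{3,1} = 256.1969890 + (256.1969890 − 256.4971087)/3 = 256.0969491
I_{3,2} = 256.0969491 + (256.0969491 − 256.0970249)/15 = 256.0969440
(Column j=1 coincides with Simpson's rule on the same nodes.)

256.09694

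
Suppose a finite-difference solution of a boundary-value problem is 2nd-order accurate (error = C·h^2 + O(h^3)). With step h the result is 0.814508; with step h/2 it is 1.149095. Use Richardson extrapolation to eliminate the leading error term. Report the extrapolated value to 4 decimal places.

The leading error scales as h^2; refining by a factor of 2 reduces it by 2^2 = 4.
Extrapolated value = (4·A(h/2) − A(h)) / (4 − 1)
= (4·1.149095 − 0.814508) / 3
= 3.781872 / 3 = 1.260624

1.2606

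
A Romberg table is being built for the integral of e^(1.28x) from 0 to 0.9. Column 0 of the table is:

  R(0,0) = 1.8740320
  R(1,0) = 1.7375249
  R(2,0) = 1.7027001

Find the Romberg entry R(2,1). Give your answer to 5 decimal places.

1.69109

Richardson extrapolation on the trapezoidal column (denominator 4−1=3):
R(2,1) = (4·1.7027001 − 1.7375249) / 3 = 1.6910918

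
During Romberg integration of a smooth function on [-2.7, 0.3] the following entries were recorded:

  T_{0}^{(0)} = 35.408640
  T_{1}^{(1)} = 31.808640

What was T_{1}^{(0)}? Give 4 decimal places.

32.7086

From T_{1}^{(1)} = (4·T_{1}^{(0)} − T_{0}^{(0)})/3, solve for T_{1}^{(0)}:
4·T_{1}^{(0)} = 3·31.808640 + 35.408640 = 130.834560
T_{1}^{(0)} = 32.708640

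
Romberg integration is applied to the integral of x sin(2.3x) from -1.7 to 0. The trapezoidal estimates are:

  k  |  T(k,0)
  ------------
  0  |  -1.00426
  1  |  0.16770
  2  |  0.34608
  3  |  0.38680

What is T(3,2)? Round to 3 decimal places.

T(2,1) = 0.34608 + (0.34608 − 0.16770)/3 = 0.40554
T(3,1) = 0.38680 + (0.38680 − 0.34608)/3 = 0.40037
T(3,2) = 0.40037 + (0.40037 − 0.40554)/15 = 0.40003

0.400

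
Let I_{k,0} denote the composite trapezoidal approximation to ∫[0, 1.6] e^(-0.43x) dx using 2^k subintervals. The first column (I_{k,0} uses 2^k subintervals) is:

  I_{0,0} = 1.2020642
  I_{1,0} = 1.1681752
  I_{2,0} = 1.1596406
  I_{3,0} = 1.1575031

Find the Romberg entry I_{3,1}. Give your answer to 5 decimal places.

1.15679

I_{3,1} = 1.1575031 + (1.1575031 − 1.1596406)/3 = 1.1567906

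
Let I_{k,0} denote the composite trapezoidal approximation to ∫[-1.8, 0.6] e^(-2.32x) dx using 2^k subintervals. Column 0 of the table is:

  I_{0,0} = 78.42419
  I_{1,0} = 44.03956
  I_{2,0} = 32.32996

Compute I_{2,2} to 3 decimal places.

28.150

Richardson extrapolation on the trapezoidal column (denominator 4−1=3):
I_{1,1} = (4·44.03956 − 78.42419) / 3 = 32.57802
I_{2,1} = (4·32.32996 − 44.03956) / 3 = 28.42676
I_{2,2} = (16·28.42676 − 32.57802) / 15 = 28.15001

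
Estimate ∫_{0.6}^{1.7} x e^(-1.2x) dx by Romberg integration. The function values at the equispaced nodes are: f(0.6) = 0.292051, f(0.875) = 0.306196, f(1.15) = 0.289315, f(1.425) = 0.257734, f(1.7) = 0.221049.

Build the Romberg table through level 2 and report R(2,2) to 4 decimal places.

R(0,0) (trapezoid, 1 panel, h=1.1000): 0.282205
R(1,0) (trapezoid, 2 panels, h=0.5500): 0.300226
R(2,0) (trapezoid, 4 panels, h=0.2750): 0.305194
R(1,1) = 0.300226 + (0.300226 − 0.282205)/3 = 0.306233
R(2,1) = 0.305194 + (0.305194 − 0.300226)/3 = 0.306850
R(2,2) = 0.306850 + (0.306850 − 0.306233)/15 = 0.306891

0.3069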